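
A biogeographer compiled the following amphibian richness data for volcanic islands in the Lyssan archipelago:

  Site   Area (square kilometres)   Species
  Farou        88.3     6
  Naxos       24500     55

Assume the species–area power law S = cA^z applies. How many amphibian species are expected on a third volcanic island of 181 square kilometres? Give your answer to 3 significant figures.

7.96

z = ln(55/6) / ln(24500/88.3) = 2.2156 / 5.6257 = 0.3938
c = 6 / 88.3^0.3938 = 6 / 5.84 = 1.027
S₃ = 1.027 × 181^0.3938 = 1.027 × 7.747 ≈ 7.96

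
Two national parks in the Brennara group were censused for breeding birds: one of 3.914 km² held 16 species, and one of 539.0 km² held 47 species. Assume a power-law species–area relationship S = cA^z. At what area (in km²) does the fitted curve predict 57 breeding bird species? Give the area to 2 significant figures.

1300 km²

z = ln(47/16) / ln(539/3.914) = 1.0776 / 4.9252 = 0.2188
c = 16 / 3.914^0.2188 = 16 / 1.348 = 11.87
A = (57/11.87)^(1/0.2188) ⇒ ln A = ln(4.802)/0.2188 = 7.1714
A = e^7.1714 ≈ 1302 km²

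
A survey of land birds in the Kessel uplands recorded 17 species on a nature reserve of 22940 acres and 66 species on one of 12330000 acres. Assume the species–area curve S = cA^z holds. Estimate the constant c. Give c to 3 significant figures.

z = ln(S₂/S₁) / ln(A₂/A₁) = ln(66/17) / ln(12330000/22940) = 1.3564 / 6.2869 = 0.2158
c = S₁ / A₁^z = 17 / 22940^0.2158 = 17 / 8.726 = 1.948

1.95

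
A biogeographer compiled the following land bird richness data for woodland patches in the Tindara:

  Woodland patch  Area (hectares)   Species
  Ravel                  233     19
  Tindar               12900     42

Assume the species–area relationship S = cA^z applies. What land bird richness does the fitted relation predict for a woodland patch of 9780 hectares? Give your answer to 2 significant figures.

z = ln(42/19) / ln(12900/233) = 0.7932 / 4.0139 = 0.1976
c = 19 / 233^0.1976 = 19 / 2.937 = 6.47
S₃ = 6.47 × 9780^0.1976 = 6.47 × 6.146 ≈ 39.76

40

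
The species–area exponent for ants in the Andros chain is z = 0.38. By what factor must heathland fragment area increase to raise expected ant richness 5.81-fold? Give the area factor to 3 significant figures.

103

(A₂/A₁)^0.38 = 5.81, so A₂/A₁ = 5.81^(1/0.38) = 5.81^2.632
ln(A₂/A₁) = ln 5.81 / 0.38 = 1.7596 / 0.38 = 4.6305
A₂/A₁ = e^4.6305 ≈ 102.6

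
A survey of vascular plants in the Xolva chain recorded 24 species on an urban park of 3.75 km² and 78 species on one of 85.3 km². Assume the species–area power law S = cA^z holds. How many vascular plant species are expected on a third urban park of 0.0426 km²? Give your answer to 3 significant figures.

4.43

z = ln(78/24) / ln(85.3/3.75) = 1.1787 / 3.1244 = 0.3772
c = 24 / 3.75^0.3772 = 24 / 1.646 = 14.58
S₃ = 14.58 × 0.0426^0.3772 = 14.58 × 0.3041 ≈ 4.432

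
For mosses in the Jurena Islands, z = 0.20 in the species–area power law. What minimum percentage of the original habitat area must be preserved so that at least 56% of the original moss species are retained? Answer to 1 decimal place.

5.5%

Need (A_new/A_old)^0.2 = 0.56, so A_new/A_old = 0.56^(1/0.2) = 0.56^5
ln(A_new/A_old) = ln 0.56 / 0.2 = -0.5798 / 0.2 = -2.8991
A_new/A_old = e^-2.8991 ≈ 0.05507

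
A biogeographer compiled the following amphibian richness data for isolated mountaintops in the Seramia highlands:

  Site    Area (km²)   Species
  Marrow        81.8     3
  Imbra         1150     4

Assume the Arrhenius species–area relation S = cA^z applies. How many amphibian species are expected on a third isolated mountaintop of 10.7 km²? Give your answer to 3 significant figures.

2.40

z = ln(4/3) / ln(1150/81.8) = 0.2877 / 2.6432 = 0.1088
c = 3 / 81.8^0.1088 = 3 / 1.615 = 1.858
S₃ = 1.858 × 10.7^0.1088 = 1.858 × 1.294 ≈ 2.404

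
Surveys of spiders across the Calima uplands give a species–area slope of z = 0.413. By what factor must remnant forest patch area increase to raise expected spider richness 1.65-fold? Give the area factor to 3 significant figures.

3.36

(A₂/A₁)^0.413 = 1.65, so A₂/A₁ = 1.65^(1/0.413) = 1.65^2.421
ln(A₂/A₁) = ln 1.65 / 0.413 = 0.5008 / 0.413 = 1.2125
A₂/A₁ = e^1.2125 ≈ 3.362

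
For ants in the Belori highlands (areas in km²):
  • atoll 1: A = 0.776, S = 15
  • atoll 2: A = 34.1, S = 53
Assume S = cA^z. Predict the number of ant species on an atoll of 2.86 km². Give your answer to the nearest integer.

23

z = ln(53/15) / ln(34.1/0.776) = 1.2622 / 3.7829 = 0.3337
c = 15 / 0.776^0.3337 = 15 / 0.9189 = 16.32
S₃ = 16.32 × 2.86^0.3337 = 16.32 × 1.42 ≈ 23.18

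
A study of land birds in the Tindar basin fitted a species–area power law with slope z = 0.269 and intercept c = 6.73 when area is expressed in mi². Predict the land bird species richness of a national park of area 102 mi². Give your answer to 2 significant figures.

S = 6.73 × 102^0.269
ln S = ln 6.73 + 0.269 × ln 102 = 1.9066 + 0.269 × 4.6250 = 3.1507
S = e^3.1507 ≈ 23.35

23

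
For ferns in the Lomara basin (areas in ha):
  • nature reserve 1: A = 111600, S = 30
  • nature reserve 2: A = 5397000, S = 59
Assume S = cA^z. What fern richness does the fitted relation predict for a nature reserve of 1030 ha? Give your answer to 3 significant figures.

13.3

z = ln(59/30) / ln(5397000/111600) = 0.6763 / 3.8787 = 0.1744
c = 30 / 111600^0.1744 = 30 / 7.589 = 3.953
S₃ = 3.953 × 1030^0.1744 = 3.953 × 3.352 ≈ 13.25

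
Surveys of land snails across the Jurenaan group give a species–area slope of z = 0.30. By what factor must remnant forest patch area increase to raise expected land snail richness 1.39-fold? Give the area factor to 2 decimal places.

(A₂/A₁)^0.3 = 1.39, so A₂/A₁ = 1.39^(1/0.3) = 1.39^3.333
ln(A₂/A₁) = ln 1.39 / 0.3 = 0.3293 / 0.3 = 1.0977
A₂/A₁ = e^1.0977 ≈ 2.997

3.00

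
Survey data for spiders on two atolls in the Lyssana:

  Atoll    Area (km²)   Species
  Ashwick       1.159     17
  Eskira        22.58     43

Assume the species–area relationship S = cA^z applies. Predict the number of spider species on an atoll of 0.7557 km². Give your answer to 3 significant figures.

14.9

z = ln(43/17) / ln(22.58/1.159) = 0.9280 / 2.9695 = 0.3125
c = 17 / 1.159^0.3125 = 17 / 1.047 = 16.23
S₃ = 16.23 × 0.7557^0.3125 = 16.23 × 0.9162 ≈ 14.87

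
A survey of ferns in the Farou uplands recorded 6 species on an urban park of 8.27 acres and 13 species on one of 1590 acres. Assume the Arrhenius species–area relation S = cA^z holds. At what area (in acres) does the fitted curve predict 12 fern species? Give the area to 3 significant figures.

922 acres

z = ln(13/6) / ln(1590/8.27) = 0.7732 / 5.2589 = 0.1470
c = 6 / 8.27^0.1470 = 6 / 1.364 = 4.398
A = (12/4.398)^(1/0.1470) ⇒ ln A = ln(2.729)/0.1470 = 6.8271
A = e^6.8271 ≈ 922.5 acres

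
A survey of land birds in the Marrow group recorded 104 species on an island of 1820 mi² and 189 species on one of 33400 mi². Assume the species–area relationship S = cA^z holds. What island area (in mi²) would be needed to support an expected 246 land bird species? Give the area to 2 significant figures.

120000 mi²

z = ln(189/104) / ln(33400/1820) = 0.5974 / 2.9097 = 0.2053
c = 104 / 1820^0.2053 = 104 / 4.67 = 22.27
A = (246/22.27)^(1/0.2053) ⇒ ln A = ln(11.05)/0.2053 = 11.7002
A = e^11.7002 ≈ 120599 mi²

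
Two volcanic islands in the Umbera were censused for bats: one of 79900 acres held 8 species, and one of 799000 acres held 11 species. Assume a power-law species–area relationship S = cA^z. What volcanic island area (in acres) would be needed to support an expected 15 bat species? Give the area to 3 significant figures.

z = ln(11/8) / ln(799000/79900) = 0.3185 / 2.3026 = 0.1383
c = 8 / 79900^0.1383 = 8 / 4.765 = 1.679
A = (15/1.679)^(1/0.1383) ⇒ ln A = ln(8.934)/0.1383 = 15.8337
A = e^15.8337 ≈ 7524664 acres

7520000 acres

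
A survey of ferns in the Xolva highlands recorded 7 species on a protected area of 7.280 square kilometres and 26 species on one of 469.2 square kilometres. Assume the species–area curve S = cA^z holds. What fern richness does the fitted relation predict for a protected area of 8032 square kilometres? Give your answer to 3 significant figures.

z = ln(26/7) / ln(469.2/7.28) = 1.3122 / 4.1659 = 0.3150
c = 7 / 7.28^0.3150 = 7 / 1.869 = 3.746
S₃ = 3.746 × 8032^0.3150 = 3.746 × 16.98 ≈ 63.61

63.6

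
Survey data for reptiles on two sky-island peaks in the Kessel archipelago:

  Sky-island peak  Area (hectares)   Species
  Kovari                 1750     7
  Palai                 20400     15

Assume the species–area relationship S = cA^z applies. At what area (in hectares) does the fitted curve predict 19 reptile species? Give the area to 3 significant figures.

43700 hectares

z = ln(15/7) / ln(20400/1750) = 0.7621 / 2.4559 = 0.3103
c = 7 / 1750^0.3103 = 7 / 10.15 = 0.6898
A = (19/0.6898)^(1/0.3103) ⇒ ln A = ln(27.55)/0.3103 = 10.6850
A = e^10.6850 ≈ 43697 hectares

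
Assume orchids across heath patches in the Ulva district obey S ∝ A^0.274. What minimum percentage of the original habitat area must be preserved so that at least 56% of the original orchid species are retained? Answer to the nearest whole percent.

Need (A_new/A_old)^0.274 = 0.56, so A_new/A_old = 0.56^(1/0.274) = 0.56^3.65
ln(A_new/A_old) = ln 0.56 / 0.274 = -0.5798 / 0.274 = -2.1161
A_new/A_old = e^-2.1161 ≈ 0.1205

12%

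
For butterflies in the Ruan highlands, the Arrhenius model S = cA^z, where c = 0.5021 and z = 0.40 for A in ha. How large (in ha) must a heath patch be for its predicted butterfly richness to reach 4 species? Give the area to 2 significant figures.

180 ha

4 = 0.5021 × A^0.4  ⇒  A^0.4 = 4/0.5021 = 7.967
ln A = ln(7.967) / 0.4 = 2.0753 / 0.4 = 5.1881
A = e^5.1881 ≈ 179.1 ha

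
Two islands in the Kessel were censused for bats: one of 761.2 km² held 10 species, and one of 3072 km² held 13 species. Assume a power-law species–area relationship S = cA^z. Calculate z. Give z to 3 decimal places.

0.188

Taking logs: ln S = ln c + z ln A, so z = (ln S₂ − ln S₁)/(ln A₂ − ln A₁).
z = ln(13/10) / ln(3072/761.2) = ln(1.3) / ln(4.036) = 0.2624 / 1.3952 = 0.1880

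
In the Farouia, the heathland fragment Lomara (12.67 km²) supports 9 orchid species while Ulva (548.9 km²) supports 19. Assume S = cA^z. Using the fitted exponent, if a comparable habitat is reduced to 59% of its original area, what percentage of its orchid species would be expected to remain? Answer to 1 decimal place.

z = ln(19/9) / ln(548.9/12.67) = 0.7472 / 3.7687 = 0.1983
S_new/S_old = (A_new/A_old)^z = 0.59^0.1983 = exp(0.1983 × -0.5276) = 0.9007

90.1%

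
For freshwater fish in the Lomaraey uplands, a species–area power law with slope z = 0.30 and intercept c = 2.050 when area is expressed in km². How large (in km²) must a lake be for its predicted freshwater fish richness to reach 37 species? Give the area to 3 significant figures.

37 = 2.05 × A^0.3  ⇒  A^0.3 = 37/2.05 = 18.05
ln A = ln(18.05) / 0.3 = 2.8931 / 0.3 = 9.6436
A = e^9.6436 ≈ 15423 km²

15400 km²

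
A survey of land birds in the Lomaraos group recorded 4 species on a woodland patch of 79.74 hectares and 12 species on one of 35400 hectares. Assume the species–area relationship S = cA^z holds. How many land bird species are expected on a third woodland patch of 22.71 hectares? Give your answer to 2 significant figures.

z = ln(12/4) / ln(35400/79.74) = 1.0986 / 6.0957 = 0.1802
c = 4 / 79.74^0.1802 = 4 / 2.202 = 1.817
S₃ = 1.817 × 22.71^0.1802 = 1.817 × 1.756 ≈ 3.19

3.2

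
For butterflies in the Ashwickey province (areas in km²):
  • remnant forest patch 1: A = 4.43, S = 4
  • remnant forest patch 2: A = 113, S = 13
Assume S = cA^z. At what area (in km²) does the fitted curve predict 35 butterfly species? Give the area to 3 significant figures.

1720 km²

z = ln(13/4) / ln(113/4.43) = 1.1787 / 3.2390 = 0.3639
c = 4 / 4.43^0.3639 = 4 / 1.719 = 2.327
A = (35/2.327)^(1/0.3639) ⇒ ln A = ln(15.04)/0.3639 = 7.4490
A = e^7.4490 ≈ 1718 km²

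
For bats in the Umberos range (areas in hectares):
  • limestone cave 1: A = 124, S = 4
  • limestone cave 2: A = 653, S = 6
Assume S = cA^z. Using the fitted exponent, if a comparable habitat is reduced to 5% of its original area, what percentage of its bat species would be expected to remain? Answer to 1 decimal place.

48.1%

z = ln(6/4) / ln(653/124) = 0.4055 / 1.6613 = 0.2441
S_new/S_old = (A_new/A_old)^z = 0.05^0.2441 = exp(0.2441 × -2.9957) = 0.4814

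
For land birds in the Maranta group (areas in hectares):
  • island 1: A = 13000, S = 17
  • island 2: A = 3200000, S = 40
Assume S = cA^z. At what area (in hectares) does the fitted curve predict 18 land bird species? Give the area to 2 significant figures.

19000 hectares

z = ln(40/17) / ln(3200000/13000) = 0.8557 / 5.5060 = 0.1554
c = 17 / 13000^0.1554 = 17 / 4.358 = 3.9
A = (18/3.9)^(1/0.1554) ⇒ ln A = ln(4.615)/0.1554 = 9.8405
A = e^9.8405 ≈ 18779 hectares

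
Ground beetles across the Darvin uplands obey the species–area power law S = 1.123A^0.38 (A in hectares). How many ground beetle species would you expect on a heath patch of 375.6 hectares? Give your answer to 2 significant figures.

11

S = 1.123 × 375.6^0.38
ln S = ln 1.123 + 0.38 × ln 375.6 = 0.1160 + 0.38 × 5.9285 = 2.3688
S = e^2.3688 ≈ 10.69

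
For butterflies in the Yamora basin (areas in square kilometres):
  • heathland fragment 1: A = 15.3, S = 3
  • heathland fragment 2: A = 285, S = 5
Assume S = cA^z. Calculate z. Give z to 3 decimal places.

Taking logs: ln S = ln c + z ln A, so z = (ln S₂ − ln S₁)/(ln A₂ − ln A₁).
z = ln(5/3) / ln(285/15.3) = ln(1.667) / ln(18.63) = 0.5108 / 2.9246 = 0.1747

0.175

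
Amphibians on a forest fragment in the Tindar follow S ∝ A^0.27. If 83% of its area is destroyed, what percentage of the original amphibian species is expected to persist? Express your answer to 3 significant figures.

S_new/S_old = (A_new/A_old)^z = 0.17^0.27
= exp(0.27 × ln 0.17) = exp(0.27 × -1.7720) = exp(-0.4784) ≈ 0.6198

62.0%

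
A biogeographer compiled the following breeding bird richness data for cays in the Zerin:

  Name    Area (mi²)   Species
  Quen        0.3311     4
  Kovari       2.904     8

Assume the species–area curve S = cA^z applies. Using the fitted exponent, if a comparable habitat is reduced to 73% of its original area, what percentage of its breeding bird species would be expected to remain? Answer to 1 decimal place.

z = ln(8/4) / ln(2.904/0.3311) = 0.6931 / 2.1714 = 0.3192
S_new/S_old = (A_new/A_old)^z = 0.73^0.3192 = exp(0.3192 × -0.3147) = 0.9044

90.4%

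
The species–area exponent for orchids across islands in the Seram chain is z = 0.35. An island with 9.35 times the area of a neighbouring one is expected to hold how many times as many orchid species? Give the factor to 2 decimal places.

2.19

S₂/S₁ = (A₂/A₁)^z = 9.35^0.35
ln(S₂/S₁) = 0.35 × ln 9.35 = 0.35 × 2.2354 = 0.7824
S₂/S₁ = e^0.7824 ≈ 2.187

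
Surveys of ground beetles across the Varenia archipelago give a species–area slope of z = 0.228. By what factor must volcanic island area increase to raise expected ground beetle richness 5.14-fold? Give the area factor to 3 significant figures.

(A₂/A₁)^0.228 = 5.14, so A₂/A₁ = 5.14^(1/0.228) = 5.14^4.386
ln(A₂/A₁) = ln 5.14 / 0.228 = 1.6371 / 0.228 = 7.1801
A₂/A₁ = e^7.1801 ≈ 1313

1310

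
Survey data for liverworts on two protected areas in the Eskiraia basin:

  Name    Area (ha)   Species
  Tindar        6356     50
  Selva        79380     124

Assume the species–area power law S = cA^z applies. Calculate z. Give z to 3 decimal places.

0.360

Taking logs: ln S = ln c + z ln A, so z = (ln S₂ − ln S₁)/(ln A₂ − ln A₁).
z = ln(124/50) / ln(79380/6356) = ln(2.48) / ln(12.49) = 0.9083 / 2.5248 = 0.3597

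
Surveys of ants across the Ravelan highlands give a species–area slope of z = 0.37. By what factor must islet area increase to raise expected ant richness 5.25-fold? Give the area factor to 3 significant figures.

(A₂/A₁)^0.37 = 5.25, so A₂/A₁ = 5.25^(1/0.37) = 5.25^2.703
ln(A₂/A₁) = ln 5.25 / 0.37 = 1.6582 / 0.37 = 4.4817
A₂/A₁ = e^4.4817 ≈ 88.38

88.4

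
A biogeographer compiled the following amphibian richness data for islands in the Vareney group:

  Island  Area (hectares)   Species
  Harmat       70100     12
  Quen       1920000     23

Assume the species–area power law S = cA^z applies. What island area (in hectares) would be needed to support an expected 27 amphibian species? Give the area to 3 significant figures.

4340000 hectares

z = ln(23/12) / ln(1920000/70100) = 0.6506 / 3.3102 = 0.1965
c = 12 / 70100^0.1965 = 12 / 8.962 = 1.339
A = (27/1.339)^(1/0.1965) ⇒ ln A = ln(20.16)/0.1965 = 15.2837
A = e^15.2837 ≈ 4341156 hectares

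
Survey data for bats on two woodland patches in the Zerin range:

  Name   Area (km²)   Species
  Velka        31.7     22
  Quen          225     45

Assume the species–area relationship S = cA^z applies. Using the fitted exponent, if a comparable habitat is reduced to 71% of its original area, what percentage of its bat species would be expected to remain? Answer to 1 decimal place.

88.2%

z = ln(45/22) / ln(225/31.7) = 0.7156 / 1.9598 = 0.3652
S_new/S_old = (A_new/A_old)^z = 0.71^0.3652 = exp(0.3652 × -0.3425) = 0.8824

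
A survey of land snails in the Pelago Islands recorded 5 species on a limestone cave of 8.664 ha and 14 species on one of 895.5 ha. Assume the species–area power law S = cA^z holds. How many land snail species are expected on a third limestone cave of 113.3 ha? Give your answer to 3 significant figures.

z = ln(14/5) / ln(895.5/8.664) = 1.0296 / 4.6382 = 0.2220
c = 5 / 8.664^0.2220 = 5 / 1.615 = 3.096
S₃ = 3.096 × 113.3^0.2220 = 3.096 × 2.858 ≈ 8.847

8.85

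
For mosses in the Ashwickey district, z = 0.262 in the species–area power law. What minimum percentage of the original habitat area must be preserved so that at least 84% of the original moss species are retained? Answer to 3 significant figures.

Need (A_new/A_old)^0.262 = 0.84, so A_new/A_old = 0.84^(1/0.262) = 0.84^3.817
ln(A_new/A_old) = ln 0.84 / 0.262 = -0.1744 / 0.262 = -0.6655
A_new/A_old = e^-0.6655 ≈ 0.514

51.4%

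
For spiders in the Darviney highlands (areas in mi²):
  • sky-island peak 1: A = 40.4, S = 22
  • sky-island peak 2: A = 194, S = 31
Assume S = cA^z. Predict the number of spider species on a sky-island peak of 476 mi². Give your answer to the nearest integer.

z = ln(31/22) / ln(194/40.4) = 0.3429 / 1.5690 = 0.2186
c = 22 / 40.4^0.2186 = 22 / 2.244 = 9.802
S₃ = 9.802 × 476^0.2186 = 9.802 × 3.848 ≈ 37.72

38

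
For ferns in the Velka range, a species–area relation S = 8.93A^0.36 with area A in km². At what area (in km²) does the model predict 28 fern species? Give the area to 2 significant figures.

28 = 8.93 × A^0.36  ⇒  A^0.36 = 28/8.93 = 3.135
ln A = ln(3.135) / 0.36 = 1.1428 / 0.36 = 3.1744
A = e^3.1744 ≈ 23.91 km²

24 km²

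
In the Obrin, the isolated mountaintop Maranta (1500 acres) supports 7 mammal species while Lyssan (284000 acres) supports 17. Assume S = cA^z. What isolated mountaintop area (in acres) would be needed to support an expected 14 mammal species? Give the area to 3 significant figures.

z = ln(17/7) / ln(284000/1500) = 0.8873 / 5.2435 = 0.1692
c = 7 / 1500^0.1692 = 7 / 3.447 = 2.031
A = (14/2.031)^(1/0.1692) ⇒ ln A = ln(6.894)/0.1692 = 11.4094
A = e^11.4094 ≈ 90162 acres

90200 acres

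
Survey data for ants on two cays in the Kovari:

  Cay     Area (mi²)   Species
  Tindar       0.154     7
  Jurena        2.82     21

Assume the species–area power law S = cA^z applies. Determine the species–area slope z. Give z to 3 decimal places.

0.378

Taking logs: ln S = ln c + z ln A, so z = (ln S₂ − ln S₁)/(ln A₂ − ln A₁).
z = ln(21/7) / ln(2.82/0.154) = ln(3) / ln(18.31) = 1.0986 / 2.9075 = 0.3778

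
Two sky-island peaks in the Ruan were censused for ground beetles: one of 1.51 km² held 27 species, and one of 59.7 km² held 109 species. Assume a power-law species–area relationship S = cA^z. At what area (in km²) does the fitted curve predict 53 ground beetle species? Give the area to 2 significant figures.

z = ln(109/27) / ln(59.7/1.51) = 1.3955 / 3.6772 = 0.3795
c = 27 / 1.51^0.3795 = 27 / 1.169 = 23.09
A = (53/23.09)^(1/0.3795) ⇒ ln A = ln(2.295)/0.3795 = 2.1893
A = e^2.1893 ≈ 8.929 km²

8.9 km²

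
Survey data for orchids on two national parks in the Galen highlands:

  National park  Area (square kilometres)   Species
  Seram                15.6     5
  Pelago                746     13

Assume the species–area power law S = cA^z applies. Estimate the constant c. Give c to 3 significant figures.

z = ln(S₂/S₁) / ln(A₂/A₁) = ln(13/5) / ln(746/15.6) = 0.9555 / 3.8675 = 0.2471
c = S₁ / A₁^z = 5 / 15.6^0.2471 = 5 / 1.971 = 2.536

2.54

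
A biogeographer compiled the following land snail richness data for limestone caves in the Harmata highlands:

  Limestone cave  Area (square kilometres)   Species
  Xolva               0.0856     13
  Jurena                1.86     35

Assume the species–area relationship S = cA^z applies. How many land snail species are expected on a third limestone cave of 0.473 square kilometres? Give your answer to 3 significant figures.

22.5

z = ln(35/13) / ln(1.86/0.0856) = 0.9904 / 3.0786 = 0.3217
c = 13 / 0.0856^0.3217 = 13 / 0.4535 = 28.67
S₃ = 28.67 × 0.473^0.3217 = 28.67 × 0.786 ≈ 22.53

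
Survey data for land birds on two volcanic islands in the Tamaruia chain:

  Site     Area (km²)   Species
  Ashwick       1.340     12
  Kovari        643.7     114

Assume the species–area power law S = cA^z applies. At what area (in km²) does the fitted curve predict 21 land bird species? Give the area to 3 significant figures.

z = ln(114/12) / ln(643.7/1.34) = 2.2513 / 6.1746 = 0.3646
c = 12 / 1.34^0.3646 = 12 / 1.113 = 10.79
A = (21/10.79)^(1/0.3646) ⇒ ln A = ln(1.947)/0.3646 = 1.8275
A = e^1.8275 ≈ 6.218 km²

6.22 km²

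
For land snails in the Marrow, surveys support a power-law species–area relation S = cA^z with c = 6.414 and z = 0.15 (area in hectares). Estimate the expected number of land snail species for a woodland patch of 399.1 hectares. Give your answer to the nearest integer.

S = 6.414 × 399.1^0.15 = 6.414 × 2.456 ≈ 15.75

16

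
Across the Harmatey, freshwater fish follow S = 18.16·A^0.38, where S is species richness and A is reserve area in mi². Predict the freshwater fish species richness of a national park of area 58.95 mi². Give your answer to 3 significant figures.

S = 18.16 × 58.95^0.38
ln S = ln 18.16 + 0.38 × ln 58.95 = 2.8992 + 0.38 × 4.0767 = 4.4484
S = e^4.4484 ≈ 85.49

85.5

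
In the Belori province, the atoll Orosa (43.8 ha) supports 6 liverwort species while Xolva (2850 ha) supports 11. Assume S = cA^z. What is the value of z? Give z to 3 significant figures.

0.145

Taking logs: ln S = ln c + z ln A, so z = (ln S₂ − ln S₁)/(ln A₂ − ln A₁).
z = ln(11/6) / ln(2850/43.8) = ln(1.833) / ln(65.07) = 0.6061 / 4.1754 = 0.1452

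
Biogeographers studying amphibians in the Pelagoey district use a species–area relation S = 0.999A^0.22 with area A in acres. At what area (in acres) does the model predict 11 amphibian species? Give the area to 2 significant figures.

54000 acres

11 = 0.999 × A^0.22  ⇒  A^0.22 = 11/0.999 = 11.01
ln A = ln(11.01) / 0.22 = 2.3989 / 0.22 = 10.9041
A = e^10.9041 ≈ 54397 acres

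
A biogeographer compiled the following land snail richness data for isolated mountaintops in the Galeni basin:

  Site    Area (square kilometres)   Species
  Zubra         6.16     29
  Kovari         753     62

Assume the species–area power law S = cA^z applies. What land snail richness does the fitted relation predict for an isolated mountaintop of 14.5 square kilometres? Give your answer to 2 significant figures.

33

z = ln(62/29) / ln(753/6.16) = 0.7598 / 4.8060 = 0.1581
c = 29 / 6.16^0.1581 = 29 / 1.333 = 21.76
S₃ = 21.76 × 14.5^0.1581 = 21.76 × 1.526 ≈ 33.2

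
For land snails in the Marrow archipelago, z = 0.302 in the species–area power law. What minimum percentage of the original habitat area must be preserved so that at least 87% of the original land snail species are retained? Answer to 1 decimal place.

63.1%

Need (A_new/A_old)^0.302 = 0.87, so A_new/A_old = 0.87^(1/0.302) = 0.87^3.311
ln(A_new/A_old) = ln 0.87 / 0.302 = -0.1393 / 0.302 = -0.4611
A_new/A_old = e^-0.4611 ≈ 0.6306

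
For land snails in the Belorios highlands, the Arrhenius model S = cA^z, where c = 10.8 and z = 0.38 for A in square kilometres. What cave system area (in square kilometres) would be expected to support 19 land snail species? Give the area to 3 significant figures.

4.42 square kilometres

19 = 10.8 × A^0.38  ⇒  A^0.38 = 19/10.8 = 1.759
ln A = ln(1.759) / 0.38 = 0.5649 / 0.38 = 1.4866
A = e^1.4866 ≈ 4.422 square kilometres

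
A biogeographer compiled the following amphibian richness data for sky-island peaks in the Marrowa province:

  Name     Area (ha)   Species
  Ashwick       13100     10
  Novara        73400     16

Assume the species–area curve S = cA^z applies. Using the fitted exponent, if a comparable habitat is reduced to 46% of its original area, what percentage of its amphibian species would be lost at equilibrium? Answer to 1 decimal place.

19.1%

z = ln(16/10) / ln(73400/13100) = 0.4700 / 1.7233 = 0.2727
S_new/S_old = (A_new/A_old)^z = 0.46^0.2727 = exp(0.2727 × -0.7765) = 0.8091
Fraction lost = 1 − 0.8091 = 0.1909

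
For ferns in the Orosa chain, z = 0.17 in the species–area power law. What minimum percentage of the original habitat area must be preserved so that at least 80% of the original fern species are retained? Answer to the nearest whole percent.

27%

Need (A_new/A_old)^0.17 = 0.8, so A_new/A_old = 0.8^(1/0.17) = 0.8^5.882
ln(A_new/A_old) = ln 0.8 / 0.17 = -0.2231 / 0.17 = -1.3126
A_new/A_old = e^-1.3126 ≈ 0.2691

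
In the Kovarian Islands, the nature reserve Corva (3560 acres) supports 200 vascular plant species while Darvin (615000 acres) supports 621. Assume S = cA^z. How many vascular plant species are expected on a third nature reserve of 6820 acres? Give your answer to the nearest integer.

231

z = ln(621/200) / ln(615000/3560) = 1.1330 / 5.1519 = 0.2199
c = 200 / 3560^0.2199 = 200 / 6.04 = 33.11
S₃ = 33.11 × 6820^0.2199 = 33.11 × 6.968 ≈ 230.7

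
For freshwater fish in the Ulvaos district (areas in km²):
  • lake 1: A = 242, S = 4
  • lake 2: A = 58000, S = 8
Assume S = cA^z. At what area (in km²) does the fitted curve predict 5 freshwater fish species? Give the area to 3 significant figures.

z = ln(8/4) / ln(58000/242) = 0.6931 / 5.4793 = 0.1265
c = 4 / 242^0.1265 = 4 / 2.002 = 1.998
A = (5/1.998)^(1/0.1265) ⇒ ln A = ln(2.503)/0.1265 = 7.2529
A = e^7.2529 ≈ 1412 km²

1410 km²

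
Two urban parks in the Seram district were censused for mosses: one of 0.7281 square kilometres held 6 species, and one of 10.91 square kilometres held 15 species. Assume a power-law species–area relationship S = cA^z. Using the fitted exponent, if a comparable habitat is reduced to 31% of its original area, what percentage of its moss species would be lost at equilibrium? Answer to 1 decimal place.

z = ln(15/6) / ln(10.91/0.7281) = 0.9163 / 2.7070 = 0.3385
S_new/S_old = (A_new/A_old)^z = 0.31^0.3385 = exp(0.3385 × -1.1712) = 0.6727
Fraction lost = 1 − 0.6727 = 0.3273

32.7%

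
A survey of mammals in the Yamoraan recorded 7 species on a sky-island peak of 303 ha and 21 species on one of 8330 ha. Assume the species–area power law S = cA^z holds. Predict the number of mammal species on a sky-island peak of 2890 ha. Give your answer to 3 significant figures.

z = ln(21/7) / ln(8330/303) = 1.0986 / 3.3139 = 0.3315
c = 7 / 303^0.3315 = 7 / 6.647 = 1.053
S₃ = 1.053 × 2890^0.3315 = 1.053 × 14.04 ≈ 14.78

14.8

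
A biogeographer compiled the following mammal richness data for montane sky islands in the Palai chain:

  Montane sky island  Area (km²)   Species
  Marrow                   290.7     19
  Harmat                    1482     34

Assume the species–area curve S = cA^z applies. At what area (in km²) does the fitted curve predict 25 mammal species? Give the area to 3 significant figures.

627 km²

z = ln(34/19) / ln(1482/290.7) = 0.5819 / 1.6289 = 0.3573
c = 19 / 290.7^0.3573 = 19 / 7.587 = 2.504
A = (25/2.504)^(1/0.3573) ⇒ ln A = ln(9.983)/0.3573 = 6.4405
A = e^6.4405 ≈ 626.7 km²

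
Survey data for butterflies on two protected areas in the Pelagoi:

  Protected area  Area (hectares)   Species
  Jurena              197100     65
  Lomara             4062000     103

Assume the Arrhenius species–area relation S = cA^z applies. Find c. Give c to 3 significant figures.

z = ln(S₂/S₁) / ln(A₂/A₁) = ln(103/65) / ln(4062000/197100) = 0.4603 / 3.0257 = 0.1521
c = S₁ / A₁^z = 65 / 197100^0.1521 = 65 / 6.391 = 10.17

10.2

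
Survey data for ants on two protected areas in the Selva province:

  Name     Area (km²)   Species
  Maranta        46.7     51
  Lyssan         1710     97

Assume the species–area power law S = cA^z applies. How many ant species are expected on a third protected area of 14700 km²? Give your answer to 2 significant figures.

z = ln(97/51) / ln(1710/46.7) = 0.6429 / 3.6005 = 0.1786
c = 51 / 46.7^0.1786 = 51 / 1.986 = 25.67
S₃ = 25.67 × 14700^0.1786 = 25.67 × 5.547 ≈ 142.4

140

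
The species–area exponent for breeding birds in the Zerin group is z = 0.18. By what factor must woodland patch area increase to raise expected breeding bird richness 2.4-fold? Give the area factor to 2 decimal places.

(A₂/A₁)^0.18 = 2.4, so A₂/A₁ = 2.4^(1/0.18) = 2.4^5.556
ln(A₂/A₁) = ln 2.4 / 0.18 = 0.8755 / 0.18 = 4.8637
A₂/A₁ = e^4.8637 ≈ 129.5

129.50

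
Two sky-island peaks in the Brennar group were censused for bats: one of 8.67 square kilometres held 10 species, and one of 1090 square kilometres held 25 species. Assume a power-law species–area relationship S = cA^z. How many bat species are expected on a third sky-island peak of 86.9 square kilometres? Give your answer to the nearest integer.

15

z = ln(25/10) / ln(1090/8.67) = 0.9163 / 4.8341 = 0.1895
c = 10 / 8.67^0.1895 = 10 / 1.506 = 6.64
S₃ = 6.64 × 86.9^0.1895 = 6.64 × 2.331 ≈ 15.48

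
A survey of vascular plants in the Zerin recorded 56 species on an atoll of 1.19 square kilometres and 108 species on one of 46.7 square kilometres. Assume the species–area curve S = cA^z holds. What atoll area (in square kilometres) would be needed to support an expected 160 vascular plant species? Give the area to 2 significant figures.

420 square kilometres

z = ln(108/56) / ln(46.7/1.19) = 0.6568 / 3.6698 = 0.1790
c = 56 / 1.19^0.1790 = 56 / 1.032 = 54.28
A = (160/54.28)^(1/0.1790) ⇒ ln A = ln(2.947)/0.1790 = 6.0399
A = e^6.0399 ≈ 419.8 square kilometres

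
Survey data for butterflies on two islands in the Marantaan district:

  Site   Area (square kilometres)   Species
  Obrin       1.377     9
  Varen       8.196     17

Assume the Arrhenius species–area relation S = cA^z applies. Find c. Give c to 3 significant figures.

8.03

z = ln(S₂/S₁) / ln(A₂/A₁) = ln(17/9) / ln(8.196/1.377) = 0.6360 / 1.7837 = 0.3565
c = S₁ / A₁^z = 9 / 1.377^0.3565 = 9 / 1.121 = 8.03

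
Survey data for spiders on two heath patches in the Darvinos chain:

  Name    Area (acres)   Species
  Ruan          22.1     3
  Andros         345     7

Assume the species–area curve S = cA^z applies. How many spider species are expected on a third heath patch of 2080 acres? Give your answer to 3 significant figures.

z = ln(7/3) / ln(345/22.1) = 0.8473 / 2.7480 = 0.3083
c = 3 / 22.1^0.3083 = 3 / 2.597 = 1.155
S₃ = 1.155 × 2080^0.3083 = 1.155 × 10.55 ≈ 12.18

12.2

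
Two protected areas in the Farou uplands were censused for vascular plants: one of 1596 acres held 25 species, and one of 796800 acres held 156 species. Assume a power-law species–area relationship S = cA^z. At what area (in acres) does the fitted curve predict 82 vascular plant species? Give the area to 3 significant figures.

z = ln(156/25) / ln(796800/1596) = 1.8310 / 6.2131 = 0.2947
c = 25 / 1596^0.2947 = 25 / 8.789 = 2.845
A = (82/2.845)^(1/0.2947) ⇒ ln A = ln(28.83)/0.2947 = 11.4060
A = e^11.4060 ≈ 89858 acres

89900 acres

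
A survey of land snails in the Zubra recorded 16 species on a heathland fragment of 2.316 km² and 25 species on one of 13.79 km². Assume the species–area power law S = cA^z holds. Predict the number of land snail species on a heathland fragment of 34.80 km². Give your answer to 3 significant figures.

31.5

z = ln(25/16) / ln(13.79/2.316) = 0.4463 / 1.7841 = 0.2501
c = 16 / 2.316^0.2501 = 16 / 1.234 = 12.97
S₃ = 12.97 × 34.8^0.2501 = 12.97 × 2.43 ≈ 31.51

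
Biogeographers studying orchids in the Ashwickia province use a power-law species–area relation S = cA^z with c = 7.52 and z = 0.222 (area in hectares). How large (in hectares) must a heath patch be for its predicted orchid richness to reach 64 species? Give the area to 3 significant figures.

64 = 7.52 × A^0.222  ⇒  A^0.222 = 64/7.52 = 8.511
ln A = ln(8.511) / 0.222 = 2.1413 / 0.222 = 9.6456
A = e^9.6456 ≈ 15453 hectares

15500 hectares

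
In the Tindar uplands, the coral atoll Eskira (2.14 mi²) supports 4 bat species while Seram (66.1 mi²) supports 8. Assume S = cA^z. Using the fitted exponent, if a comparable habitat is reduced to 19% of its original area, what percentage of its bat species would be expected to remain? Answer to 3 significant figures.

z = ln(8/4) / ln(66.1/2.14) = 0.6931 / 3.4304 = 0.2021
S_new/S_old = (A_new/A_old)^z = 0.19^0.2021 = exp(0.2021 × -1.6607) = 0.7149

71.5%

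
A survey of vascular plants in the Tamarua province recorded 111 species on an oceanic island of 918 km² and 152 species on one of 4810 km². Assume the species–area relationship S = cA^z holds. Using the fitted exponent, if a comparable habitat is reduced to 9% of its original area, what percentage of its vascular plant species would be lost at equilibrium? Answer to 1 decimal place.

z = ln(152/111) / ln(4810/918) = 0.3144 / 1.6563 = 0.1898
S_new/S_old = (A_new/A_old)^z = 0.09^0.1898 = exp(0.1898 × -2.4079) = 0.6332
Fraction lost = 1 − 0.6332 = 0.3668

36.7%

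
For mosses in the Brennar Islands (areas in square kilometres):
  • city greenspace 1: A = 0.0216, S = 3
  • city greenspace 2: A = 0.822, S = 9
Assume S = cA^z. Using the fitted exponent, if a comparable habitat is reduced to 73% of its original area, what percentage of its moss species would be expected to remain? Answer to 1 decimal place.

z = ln(9/3) / ln(0.822/0.0216) = 1.0986 / 3.6390 = 0.3019
S_new/S_old = (A_new/A_old)^z = 0.73^0.3019 = exp(0.3019 × -0.3147) = 0.9094

90.9%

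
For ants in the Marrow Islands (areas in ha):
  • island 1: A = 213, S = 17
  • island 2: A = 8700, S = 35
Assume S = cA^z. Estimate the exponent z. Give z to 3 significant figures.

Taking logs: ln S = ln c + z ln A, so z = (ln S₂ − ln S₁)/(ln A₂ − ln A₁).
z = ln(35/17) / ln(8700/213) = ln(2.059) / ln(40.85) = 0.7221 / 3.7098 = 0.1947

0.195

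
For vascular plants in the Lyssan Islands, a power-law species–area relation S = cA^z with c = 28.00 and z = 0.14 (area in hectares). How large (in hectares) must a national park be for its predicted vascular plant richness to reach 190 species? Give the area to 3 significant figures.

190 = 28 × A^0.14  ⇒  A^0.14 = 190/28 = 6.786
ln A = ln(6.786) / 0.14 = 1.9148 / 0.14 = 13.6773
A = e^13.6773 ≈ 870900 hectares

871000 hectares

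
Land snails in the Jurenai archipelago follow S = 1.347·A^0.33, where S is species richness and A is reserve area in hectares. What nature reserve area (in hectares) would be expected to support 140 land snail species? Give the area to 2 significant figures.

140 = 1.347 × A^0.33  ⇒  A^0.33 = 140/1.347 = 103.9
ln A = ln(103.9) / 0.33 = 4.6438 / 0.33 = 14.0720
A = e^14.0720 ≈ 1292395 hectares

1300000 hectares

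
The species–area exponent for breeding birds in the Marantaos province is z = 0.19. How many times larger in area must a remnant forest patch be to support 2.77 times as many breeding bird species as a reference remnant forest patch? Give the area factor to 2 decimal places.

213.23

(A₂/A₁)^0.19 = 2.77, so A₂/A₁ = 2.77^(1/0.19) = 2.77^5.263
ln(A₂/A₁) = ln 2.77 / 0.19 = 1.0188 / 0.19 = 5.3624
A₂/A₁ = e^5.3624 ≈ 213.2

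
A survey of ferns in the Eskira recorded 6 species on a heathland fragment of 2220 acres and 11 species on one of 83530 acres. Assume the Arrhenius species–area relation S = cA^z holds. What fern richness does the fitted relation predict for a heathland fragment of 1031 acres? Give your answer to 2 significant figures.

5.3

z = ln(11/6) / ln(83530/2220) = 0.6061 / 3.6277 = 0.1671
c = 6 / 2220^0.1671 = 6 / 3.623 = 1.656
S₃ = 1.656 × 1031^0.1671 = 1.656 × 3.188 ≈ 5.278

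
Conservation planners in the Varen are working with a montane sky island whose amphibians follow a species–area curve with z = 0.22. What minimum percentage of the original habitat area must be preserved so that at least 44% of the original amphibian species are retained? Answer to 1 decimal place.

2.4%

Need (A_new/A_old)^0.22 = 0.44, so A_new/A_old = 0.44^(1/0.22) = 0.44^4.545
ln(A_new/A_old) = ln 0.44 / 0.22 = -0.8210 / 0.22 = -3.7317
A_new/A_old = e^-3.7317 ≈ 0.02395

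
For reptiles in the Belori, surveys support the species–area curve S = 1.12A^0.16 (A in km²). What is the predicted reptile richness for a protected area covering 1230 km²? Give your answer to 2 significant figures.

S = 1.12 × 1230^0.16
ln S = ln 1.12 + 0.16 × ln 1230 = 0.1133 + 0.16 × 7.1148 = 1.2517
S = e^1.2517 ≈ 3.496

3.5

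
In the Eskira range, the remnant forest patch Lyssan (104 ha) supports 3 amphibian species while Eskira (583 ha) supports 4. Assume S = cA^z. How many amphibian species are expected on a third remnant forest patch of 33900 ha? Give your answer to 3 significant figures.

7.88

z = ln(4/3) / ln(583/104) = 0.2877 / 1.7238 = 0.1669
c = 3 / 104^0.1669 = 3 / 2.171 = 1.382
S₃ = 1.382 × 33900^0.1669 = 1.382 × 5.702 ≈ 7.88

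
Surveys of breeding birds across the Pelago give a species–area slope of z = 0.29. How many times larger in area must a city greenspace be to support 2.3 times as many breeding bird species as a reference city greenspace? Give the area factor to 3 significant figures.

(A₂/A₁)^0.29 = 2.3, so A₂/A₁ = 2.3^(1/0.29) = 2.3^3.448
ln(A₂/A₁) = ln 2.3 / 0.29 = 0.8329 / 0.29 = 2.8721
A₂/A₁ = e^2.8721 ≈ 17.67

17.7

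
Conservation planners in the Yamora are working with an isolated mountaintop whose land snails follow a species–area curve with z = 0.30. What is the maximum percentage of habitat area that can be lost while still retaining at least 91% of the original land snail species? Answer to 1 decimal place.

27.0%

Need (A_new/A_old)^0.3 = 0.91, so A_new/A_old = 0.91^(1/0.3) = 0.91^3.333
ln(A_new/A_old) = ln 0.91 / 0.3 = -0.0943 / 0.3 = -0.3144
A_new/A_old = e^-0.3144 ≈ 0.7302
Fraction that can be lost = 1 − 0.7302 = 0.2698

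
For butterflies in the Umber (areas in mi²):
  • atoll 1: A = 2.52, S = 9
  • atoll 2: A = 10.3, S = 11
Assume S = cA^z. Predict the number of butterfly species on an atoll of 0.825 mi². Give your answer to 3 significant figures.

7.68

z = ln(11/9) / ln(10.3/2.52) = 0.2007 / 1.4079 = 0.1425
c = 9 / 2.52^0.1425 = 9 / 1.141 = 7.889
S₃ = 7.889 × 0.825^0.1425 = 7.889 × 0.973 ≈ 7.676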